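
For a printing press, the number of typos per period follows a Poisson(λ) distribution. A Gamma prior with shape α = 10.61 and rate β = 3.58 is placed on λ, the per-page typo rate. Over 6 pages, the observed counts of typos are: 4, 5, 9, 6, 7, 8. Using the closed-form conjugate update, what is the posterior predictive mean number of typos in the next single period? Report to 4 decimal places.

With a Gamma(shape α, rate β) prior, the Poisson likelihood is conjugate: the posterior is Gamma(α + ΣXᵢ, β + n).
Sum of counts S = 39 over n = 6 pages.
Posterior: Gamma(α+S, β+n) = Gamma(10.61+39, 3.58+6) = Gamma(49.61, 9.58).
The predictive distribution for one future period is NegBinom with mean α/β = 5.1785.

5.1785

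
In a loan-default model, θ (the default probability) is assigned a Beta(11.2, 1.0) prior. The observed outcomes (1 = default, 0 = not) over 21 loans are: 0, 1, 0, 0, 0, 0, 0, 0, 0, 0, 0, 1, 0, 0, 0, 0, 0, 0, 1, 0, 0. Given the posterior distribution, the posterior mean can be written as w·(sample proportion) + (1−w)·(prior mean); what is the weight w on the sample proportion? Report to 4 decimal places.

The Beta prior is conjugate to a Binomial/Bernoulli likelihood; the update adds successes to α and failures to β.
Posterior mean = (α₀+k)/(α₀+β₀+n) = [n/(α₀+β₀+n)]·(k/n) + [(α₀+β₀)/(α₀+β₀+n)]·α₀/(α₀+β₀), so only n and the prior enter the weight.
The weight on the data is w = n/(α₀+β₀+n) = 21/(11.2+1.0+21) = 21/33.2 = 0.6325.

0.6325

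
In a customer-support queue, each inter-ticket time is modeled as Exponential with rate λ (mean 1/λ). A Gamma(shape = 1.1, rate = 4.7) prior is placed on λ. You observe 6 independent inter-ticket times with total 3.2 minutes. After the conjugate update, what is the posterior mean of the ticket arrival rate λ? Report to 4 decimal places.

0.8987

With a Gamma(shape α, rate β) prior on the exponential rate λ, the posterior after n observations with total T = Σxᵢ is Gamma(α+n, β+T).
Posterior: Gamma(1.1+6, 4.7+3.2) = Gamma(7.1, 7.9).
Posterior mean of λ = α/β = 7.1/7.9 = 0.8987.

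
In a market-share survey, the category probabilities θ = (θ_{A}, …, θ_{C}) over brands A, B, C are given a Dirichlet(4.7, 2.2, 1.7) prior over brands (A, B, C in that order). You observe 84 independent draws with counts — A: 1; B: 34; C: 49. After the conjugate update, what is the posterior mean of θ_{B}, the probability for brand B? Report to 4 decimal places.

0.3909

The Dirichlet prior is conjugate to the Multinomial likelihood: each posterior αⱼ = prior αⱼ + observed count nⱼ.
Posterior concentration: (5.7, 36.2, 50.7), total = 92.6.
E[θ_{B}|data] = α_{B}/Σα = 36.2/92.6 = 0.3909.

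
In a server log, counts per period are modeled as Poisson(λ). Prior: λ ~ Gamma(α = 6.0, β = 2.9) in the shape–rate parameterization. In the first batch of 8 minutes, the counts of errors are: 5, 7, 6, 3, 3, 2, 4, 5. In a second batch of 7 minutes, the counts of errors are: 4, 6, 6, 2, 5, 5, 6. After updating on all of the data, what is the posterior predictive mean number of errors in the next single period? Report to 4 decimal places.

4.1899

With a Gamma(shape α, rate β) prior, the Poisson likelihood is conjugate: the posterior is Gamma(α + ΣXᵢ, β + n).
Batch 1: sum of counts S = 35 over n = 8 minutes.
After batch 1: Gamma(α+S, β+n) = Gamma(6.0+35, 2.9+8) = Gamma(41.0, 10.9).
Batch 2: sum of counts S = 34 over n = 7 minutes.
After batch 2: Gamma(α+S, β+n) = Gamma(41.0+34, 10.9+7) = Gamma(75.0, 17.9).
The predictive distribution for one future period is NegBinom with mean α/β = 4.1899.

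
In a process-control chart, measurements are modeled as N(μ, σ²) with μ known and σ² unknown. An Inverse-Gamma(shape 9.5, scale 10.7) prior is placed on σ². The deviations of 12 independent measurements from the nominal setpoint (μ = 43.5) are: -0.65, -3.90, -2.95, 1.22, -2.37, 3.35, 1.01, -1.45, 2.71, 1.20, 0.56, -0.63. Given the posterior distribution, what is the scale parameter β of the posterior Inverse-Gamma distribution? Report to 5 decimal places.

With known mean μ and an Inverse-Gamma(α, β) prior on σ², the Normal likelihood is conjugate: posterior is Inv-Gamma(α + n/2, β + Σ(xᵢ−μ)²/2).
Σ(xᵢ−μ)² = (-0.65)² + (-3.90)² + (-2.95)² + (1.22)² + (-2.37)² + (3.35)² + (1.01)² + (-1.45)² + (2.71)² + (1.20)² + (0.56)² + (-0.63)² = 55.2800.
Posterior: Inv-Gamma(9.5 + 12/2, 10.7 + 55.2800/2) = Inv-Gamma(15.50, 38.34000).
Posterior β = 38.34000.

38.34000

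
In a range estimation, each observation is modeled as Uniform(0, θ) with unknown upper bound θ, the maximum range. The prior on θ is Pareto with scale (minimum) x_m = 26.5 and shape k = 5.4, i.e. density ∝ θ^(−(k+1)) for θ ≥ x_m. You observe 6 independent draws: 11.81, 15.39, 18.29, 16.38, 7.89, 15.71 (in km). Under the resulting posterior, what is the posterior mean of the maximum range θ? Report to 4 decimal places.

A Pareto(scale x_m, shape k) prior on the upper bound θ of Uniform(0, θ) is conjugate: posterior is Pareto(max(x_m, max xᵢ), k + n).
Sample maximum = 18.29; prior scale x_m = 26.5 → posterior scale = max = 26.50.
Posterior shape = 5.4 + 6 = 11.4.
E[θ|data] = k·x_m/(k−1) = 11.4·26.50/10.4 = 29.0481.

29.0481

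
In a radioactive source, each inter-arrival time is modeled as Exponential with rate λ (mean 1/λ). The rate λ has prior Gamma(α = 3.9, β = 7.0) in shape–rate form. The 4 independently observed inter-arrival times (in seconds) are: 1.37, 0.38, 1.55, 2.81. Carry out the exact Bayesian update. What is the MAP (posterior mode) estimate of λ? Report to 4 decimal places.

0.5263

With a Gamma(shape α, rate β) prior on the exponential rate λ, the posterior after n observations with total T = Σxᵢ is Gamma(α+n, β+T).
Sum of observations T = 6.11 seconds; n = 4.
Posterior: Gamma(3.9+4, 7.0+6.11) = Gamma(7.9, 13.11).
Mode = (α−1)/β = 0.5263.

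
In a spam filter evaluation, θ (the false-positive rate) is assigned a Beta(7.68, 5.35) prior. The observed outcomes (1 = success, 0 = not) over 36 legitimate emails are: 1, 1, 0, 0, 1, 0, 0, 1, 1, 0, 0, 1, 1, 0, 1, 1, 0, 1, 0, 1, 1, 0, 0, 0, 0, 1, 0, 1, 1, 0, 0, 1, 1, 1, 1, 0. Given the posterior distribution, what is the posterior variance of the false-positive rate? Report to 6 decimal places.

The Beta prior is conjugate to a Binomial/Bernoulli likelihood; the update adds successes to α and failures to β.
Posterior: Beta(α+k, β+n−k) = Beta(7.68+19, 5.35+17) = Beta(26.68, 22.35).
Var = αβ/((α+β)²(α+β+1)) = 26.68·22.35/(49.03²·50.03) = 0.004958.

0.004958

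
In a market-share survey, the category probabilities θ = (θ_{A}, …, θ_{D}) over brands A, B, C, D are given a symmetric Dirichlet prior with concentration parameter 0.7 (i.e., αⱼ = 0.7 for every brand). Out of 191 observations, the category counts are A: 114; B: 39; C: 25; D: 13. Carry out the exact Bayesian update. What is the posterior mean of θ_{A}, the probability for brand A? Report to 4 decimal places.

0.5918

The Dirichlet prior is conjugate to the Multinomial likelihood: each posterior αⱼ = prior αⱼ + observed count nⱼ.
Posterior concentration: (114.7, 39.7, 25.7, 13.7), total = 193.8.
E[θ_{A}|data] = α_{A}/Σα = 114.7/193.8 = 0.5918.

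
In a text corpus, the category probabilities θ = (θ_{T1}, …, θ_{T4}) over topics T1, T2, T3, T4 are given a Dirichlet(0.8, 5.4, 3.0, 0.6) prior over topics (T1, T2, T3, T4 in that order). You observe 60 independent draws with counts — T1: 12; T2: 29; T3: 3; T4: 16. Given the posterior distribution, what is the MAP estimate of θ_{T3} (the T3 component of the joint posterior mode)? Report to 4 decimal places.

0.0760

The Dirichlet prior is conjugate to the Multinomial likelihood: each posterior αⱼ = prior αⱼ + observed count nⱼ.
Posterior concentration: (12.8, 34.4, 6.0, 16.6), total = 69.8.
Joint mode component: (α_{T3}−1)/(Σα−K) = 5.0/65.8 = 0.0760.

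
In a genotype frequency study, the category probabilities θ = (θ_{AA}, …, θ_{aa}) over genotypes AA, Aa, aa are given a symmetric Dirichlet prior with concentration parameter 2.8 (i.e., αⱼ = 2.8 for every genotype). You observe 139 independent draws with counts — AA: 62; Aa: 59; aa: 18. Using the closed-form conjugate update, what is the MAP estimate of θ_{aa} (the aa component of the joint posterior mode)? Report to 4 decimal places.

0.1371

The Dirichlet prior is conjugate to the Multinomial likelihood: each posterior αⱼ = prior αⱼ + observed count nⱼ.
Posterior concentration: (64.8, 61.8, 20.8), total = 147.4.
Joint mode component: (α_{aa}−1)/(Σα−K) = 19.8/144.4 = 0.1371.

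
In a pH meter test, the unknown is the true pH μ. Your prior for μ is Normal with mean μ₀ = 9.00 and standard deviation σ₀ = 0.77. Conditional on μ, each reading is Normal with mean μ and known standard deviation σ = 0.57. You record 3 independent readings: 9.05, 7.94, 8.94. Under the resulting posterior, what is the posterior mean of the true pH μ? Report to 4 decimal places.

8.6984

For Normal data with known variance σ², a Normal(μ₀, σ₀²) prior on μ is conjugate. Posterior precision = 1/σ₀² + n/σ²; posterior mean is the precision-weighted average of μ₀ and x̄.
Σxᵢ = 9.05 + 7.94 + 8.94 = 25.93, so n·x̄ = 25.93.
σ₀² = 0.77² = 0.5929, σ² = 0.57² = 0.3249; σ² + n·σ₀² = 0.3249 + 3·0.5929 = 2.1036.
Posterior mean = (μ₀/σ₀² + n·x̄/σ²)/(1/σ₀² + n/σ²) = (σ²·μ₀ + σ₀²·n·x̄)/(σ² + n·σ₀²) = (0.3249·9.00 + 0.5929·25.93)/2.1036 = 18.297997/2.1036 = 8.6984.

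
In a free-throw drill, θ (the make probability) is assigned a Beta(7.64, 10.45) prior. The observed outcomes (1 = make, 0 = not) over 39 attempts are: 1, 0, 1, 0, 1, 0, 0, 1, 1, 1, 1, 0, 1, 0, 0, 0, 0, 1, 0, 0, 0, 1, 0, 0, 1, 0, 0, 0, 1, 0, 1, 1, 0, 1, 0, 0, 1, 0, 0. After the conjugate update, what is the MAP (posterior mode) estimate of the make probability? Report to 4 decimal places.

0.4110

The Beta prior is conjugate to a Binomial/Bernoulli likelihood; the update adds successes to α and failures to β.
Posterior: Beta(α+k, β+n−k) = Beta(7.64+16, 10.45+23) = Beta(23.64, 33.45).
Mode of Beta(a,b) for a,b>1 is (a−1)/(a+b−2) = 22.64/55.09 = 0.4110.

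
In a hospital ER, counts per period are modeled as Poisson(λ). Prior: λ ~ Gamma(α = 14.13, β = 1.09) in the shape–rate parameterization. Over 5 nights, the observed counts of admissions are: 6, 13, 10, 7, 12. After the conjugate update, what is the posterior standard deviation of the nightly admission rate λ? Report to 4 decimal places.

1.2943

With a Gamma(shape α, rate β) prior, the Poisson likelihood is conjugate: the posterior is Gamma(α + ΣXᵢ, β + n).
Sum of counts S = 48 over n = 5 nights.
Posterior: Gamma(α+S, β+n) = Gamma(14.13+48, 1.09+5) = Gamma(62.13, 6.09).
SD = √α/β = √62.13/6.09 = 1.2943.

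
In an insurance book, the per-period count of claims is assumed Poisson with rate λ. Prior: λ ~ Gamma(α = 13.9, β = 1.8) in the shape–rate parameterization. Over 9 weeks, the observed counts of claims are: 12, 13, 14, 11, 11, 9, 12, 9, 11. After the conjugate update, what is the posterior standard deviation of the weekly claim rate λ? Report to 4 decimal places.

0.9968

With a Gamma(shape α, rate β) prior, the Poisson likelihood is conjugate: the posterior is Gamma(α + ΣXᵢ, β + n).
Sum of counts S = 102 over n = 9 weeks.
Posterior: Gamma(α+S, β+n) = Gamma(13.9+102, 1.8+9) = Gamma(115.9, 10.8).
SD = √α/β = √115.9/10.8 = 0.9968.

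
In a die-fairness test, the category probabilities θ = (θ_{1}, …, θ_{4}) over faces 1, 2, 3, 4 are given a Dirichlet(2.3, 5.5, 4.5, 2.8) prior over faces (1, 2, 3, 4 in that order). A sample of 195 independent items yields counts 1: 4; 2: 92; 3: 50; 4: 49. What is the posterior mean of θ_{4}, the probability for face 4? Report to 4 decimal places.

0.2465

The Dirichlet prior is conjugate to the Multinomial likelihood: each posterior αⱼ = prior αⱼ + observed count nⱼ.
Posterior concentration: (6.3, 97.5, 54.5, 51.8), total = 210.1.
E[θ_{4}|data] = α_{4}/Σα = 51.8/210.1 = 0.2465.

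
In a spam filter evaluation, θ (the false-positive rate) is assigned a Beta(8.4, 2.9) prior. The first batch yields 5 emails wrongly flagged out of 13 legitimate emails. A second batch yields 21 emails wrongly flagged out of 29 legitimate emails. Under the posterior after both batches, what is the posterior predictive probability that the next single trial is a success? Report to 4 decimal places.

The Beta prior is conjugate to a Binomial/Bernoulli likelihood; the update adds successes to α and failures to β.
After batch 1: Beta(8.4+5, 2.9+8) = Beta(13.4, 10.9).
After batch 2: Beta(13.4+21, 10.9+8) = Beta(34.4, 18.9).
For a single future Bernoulli trial, P(success | data) = α/(α+β) = 0.6454.

0.6454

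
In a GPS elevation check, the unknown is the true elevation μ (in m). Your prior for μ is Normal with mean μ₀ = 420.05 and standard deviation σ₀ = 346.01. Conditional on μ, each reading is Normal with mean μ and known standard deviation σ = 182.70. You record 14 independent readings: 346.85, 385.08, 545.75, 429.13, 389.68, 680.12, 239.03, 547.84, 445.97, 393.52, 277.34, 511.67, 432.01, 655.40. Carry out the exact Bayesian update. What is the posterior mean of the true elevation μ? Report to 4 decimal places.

447.9718

For Normal data with known variance σ², a Normal(μ₀, σ₀²) prior on μ is conjugate. Posterior precision = 1/σ₀² + n/σ²; posterior mean is the precision-weighted average of μ₀ and x̄.
Σxᵢ = 346.85 + 385.08 + 545.75 + 429.13 + 389.68 + 680.12 + 239.03 + 547.84 + 445.97 + 393.52 + 277.34 + 511.67 + 432.01 + 655.40 = 6279.39, so n·x̄ = 6279.39.
σ₀² = 346.01² = 119722.9201, σ² = 182.70² = 33379.29; σ² + n·σ₀² = 33379.29 + 14·119722.9201 = 1709500.1714.
Posterior mean = (μ₀/σ₀² + n·x̄/σ²)/(1/σ₀² + n/σ²) = (σ²·μ₀ + σ₀²·n·x̄)/(σ² + n·σ₀²) = (33379.29·420.05 + 119722.9201·6279.39)/1709500.1714 = 765807878.011239/1709500.1714 = 447.9718.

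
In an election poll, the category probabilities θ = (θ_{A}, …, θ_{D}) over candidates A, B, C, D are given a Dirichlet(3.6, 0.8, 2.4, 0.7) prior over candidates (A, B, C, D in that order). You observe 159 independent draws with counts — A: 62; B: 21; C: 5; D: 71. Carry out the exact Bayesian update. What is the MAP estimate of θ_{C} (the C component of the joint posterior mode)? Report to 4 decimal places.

The Dirichlet prior is conjugate to the Multinomial likelihood: each posterior αⱼ = prior αⱼ + observed count nⱼ.
Posterior concentration: (65.6, 21.8, 7.4, 71.7), total = 166.5.
Joint mode component: (α_{C}−1)/(Σα−K) = 6.4/162.5 = 0.0394.

0.0394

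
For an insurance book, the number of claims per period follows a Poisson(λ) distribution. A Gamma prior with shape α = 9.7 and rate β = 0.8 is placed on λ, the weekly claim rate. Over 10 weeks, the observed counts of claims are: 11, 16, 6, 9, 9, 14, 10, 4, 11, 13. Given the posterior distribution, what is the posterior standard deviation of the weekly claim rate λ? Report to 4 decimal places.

0.9830

With a Gamma(shape α, rate β) prior, the Poisson likelihood is conjugate: the posterior is Gamma(α + ΣXᵢ, β + n).
Sum of counts S = 103 over n = 10 weeks.
Posterior: Gamma(α+S, β+n) = Gamma(9.7+103, 0.8+10) = Gamma(112.7, 10.8).
SD = √α/β = √112.7/10.8 = 0.9830.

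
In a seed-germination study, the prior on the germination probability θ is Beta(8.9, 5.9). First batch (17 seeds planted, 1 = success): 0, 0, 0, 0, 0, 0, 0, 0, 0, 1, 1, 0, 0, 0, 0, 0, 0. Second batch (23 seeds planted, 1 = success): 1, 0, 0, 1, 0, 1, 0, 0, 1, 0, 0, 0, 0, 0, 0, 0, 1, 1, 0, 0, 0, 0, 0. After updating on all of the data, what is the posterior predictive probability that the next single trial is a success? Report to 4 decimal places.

The Beta prior is conjugate to a Binomial/Bernoulli likelihood; the update adds successes to α and failures to β.
After batch 1: Beta(8.9+2, 5.9+15) = Beta(10.9, 20.9).
After batch 2: Beta(10.9+6, 20.9+17) = Beta(16.9, 37.9).
For a single future Bernoulli trial, P(success | data) = α/(α+β) = 0.3084.

0.3084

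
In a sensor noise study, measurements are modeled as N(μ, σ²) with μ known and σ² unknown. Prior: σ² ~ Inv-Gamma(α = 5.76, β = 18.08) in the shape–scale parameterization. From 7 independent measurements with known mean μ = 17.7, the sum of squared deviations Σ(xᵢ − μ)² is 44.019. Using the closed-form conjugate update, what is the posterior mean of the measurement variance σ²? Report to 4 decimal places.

4.8535

With known mean μ and an Inverse-Gamma(α, β) prior on σ², the Normal likelihood is conjugate: posterior is Inv-Gamma(α + n/2, β + Σ(xᵢ−μ)²/2).
Posterior: Inv-Gamma(5.76 + 7/2, 18.08 + 44.019/2) = Inv-Gamma(9.26, 40.0895).
E[σ²|data] = β/(α−1) = 40.0895/8.26 = 4.8535.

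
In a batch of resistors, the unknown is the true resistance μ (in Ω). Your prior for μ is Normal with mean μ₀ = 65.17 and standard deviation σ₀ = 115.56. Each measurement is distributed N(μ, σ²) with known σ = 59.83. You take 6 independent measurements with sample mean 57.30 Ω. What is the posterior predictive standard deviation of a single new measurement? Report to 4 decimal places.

64.4261

For Normal data with known variance σ², a Normal(μ₀, σ₀²) prior on μ is conjugate. Posterior precision = 1/σ₀² + n/σ²; posterior mean is the precision-weighted average of μ₀ and x̄.
σ₀² = 115.56² = 13354.1136, σ² = 59.83² = 3579.6289; σ² + n·σ₀² = 3579.6289 + 6·13354.1136 = 83704.3105.
Posterior precision = 1/σ₀² + n/σ² = 1/13354.1136 + 6/3579.6289 = (σ² + n·σ₀²)/(σ₀²σ²) = 83704.3105/(13354.1136·3579.6289); posterior variance σₙ² = σ₀²σ²/(σ² + n·σ₀²) = 13354.1136·3579.6289/83704.3105 = 571.090911.
Predictive variance for one new observation = σₙ² + σ² = 13354.1136·3579.6289/83704.3105 + 3579.6289 = σ²·(σ₀² + 83704.3105)/83704.3105 = 3579.6289·97058.4241/83704.3105 = 4150.719811; SD = √(3579.6289·97058.4241/83704.3105) = 64.4261.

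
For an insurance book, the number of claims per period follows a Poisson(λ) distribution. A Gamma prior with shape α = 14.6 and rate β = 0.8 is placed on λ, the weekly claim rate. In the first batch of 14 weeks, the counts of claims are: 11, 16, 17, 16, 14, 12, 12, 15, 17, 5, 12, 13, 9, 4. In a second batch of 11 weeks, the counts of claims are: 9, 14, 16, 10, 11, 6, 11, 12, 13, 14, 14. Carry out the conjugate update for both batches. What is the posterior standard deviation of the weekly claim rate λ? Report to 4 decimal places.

With a Gamma(shape α, rate β) prior, the Poisson likelihood is conjugate: the posterior is Gamma(α + ΣXᵢ, β + n).
Batch 1: sum of counts S = 173 over n = 14 weeks.
After batch 1: Gamma(α+S, β+n) = Gamma(14.6+173, 0.8+14) = Gamma(187.6, 14.8).
Batch 2: sum of counts S = 130 over n = 11 weeks.
After batch 2: Gamma(α+S, β+n) = Gamma(187.6+130, 14.8+11) = Gamma(317.6, 25.8).
SD = √α/β = √317.6/25.8 = 0.6907.

0.6907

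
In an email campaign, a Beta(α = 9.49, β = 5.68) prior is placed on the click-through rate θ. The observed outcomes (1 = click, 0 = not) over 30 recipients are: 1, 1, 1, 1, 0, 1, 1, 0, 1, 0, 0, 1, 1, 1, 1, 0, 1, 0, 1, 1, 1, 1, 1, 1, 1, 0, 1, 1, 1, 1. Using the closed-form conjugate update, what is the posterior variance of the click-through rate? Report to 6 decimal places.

0.004373

The Beta prior is conjugate to a Binomial/Bernoulli likelihood; the update adds successes to α and failures to β.
Posterior: Beta(α+k, β+n−k) = Beta(9.49+23, 5.68+7) = Beta(32.49, 12.68).
Var = αβ/((α+β)²(α+β+1)) = 32.49·12.68/(45.17²·46.17) = 0.004373.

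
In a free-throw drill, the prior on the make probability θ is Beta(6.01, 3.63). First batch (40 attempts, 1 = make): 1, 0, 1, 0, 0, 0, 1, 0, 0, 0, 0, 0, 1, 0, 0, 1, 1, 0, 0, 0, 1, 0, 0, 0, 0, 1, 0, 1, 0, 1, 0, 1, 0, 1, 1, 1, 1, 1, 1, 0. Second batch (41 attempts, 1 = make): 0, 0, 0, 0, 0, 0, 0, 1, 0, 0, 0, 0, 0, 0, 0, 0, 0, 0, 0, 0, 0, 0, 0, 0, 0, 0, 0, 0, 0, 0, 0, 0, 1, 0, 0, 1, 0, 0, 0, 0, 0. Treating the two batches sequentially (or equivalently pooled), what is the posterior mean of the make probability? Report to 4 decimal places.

The Beta prior is conjugate to a Binomial/Bernoulli likelihood; the update adds successes to α and failures to β.
After batch 1: Beta(6.01+17, 3.63+23) = Beta(23.01, 26.63).
After batch 2: Beta(23.01+3, 26.63+38) = Beta(26.01, 64.63).
Posterior mean = α/(α+β) = 26.01/90.64 = 0.2870.

0.2870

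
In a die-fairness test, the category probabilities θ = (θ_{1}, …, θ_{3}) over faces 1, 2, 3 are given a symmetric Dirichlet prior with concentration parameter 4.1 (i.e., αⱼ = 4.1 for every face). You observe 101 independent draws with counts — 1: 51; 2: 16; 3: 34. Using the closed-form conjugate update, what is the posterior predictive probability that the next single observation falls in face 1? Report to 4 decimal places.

0.4863

The Dirichlet prior is conjugate to the Multinomial likelihood: each posterior αⱼ = prior αⱼ + observed count nⱼ.
Posterior concentration: (55.1, 20.1, 38.1), total = 113.3.
P(next = 1 | data) = α_{1}/Σα = 0.4863.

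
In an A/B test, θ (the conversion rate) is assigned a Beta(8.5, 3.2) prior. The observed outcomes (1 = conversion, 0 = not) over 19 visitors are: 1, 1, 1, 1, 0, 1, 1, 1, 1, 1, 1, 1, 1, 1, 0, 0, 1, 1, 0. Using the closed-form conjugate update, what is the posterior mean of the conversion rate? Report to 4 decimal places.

0.7655

The Beta prior is conjugate to a Binomial/Bernoulli likelihood; the update adds successes to α and failures to β.
Posterior: Beta(α+k, β+n−k) = Beta(8.5+15, 3.2+4) = Beta(23.5, 7.2).
Posterior mean = α/(α+β) = 23.5/30.7 = 0.7655.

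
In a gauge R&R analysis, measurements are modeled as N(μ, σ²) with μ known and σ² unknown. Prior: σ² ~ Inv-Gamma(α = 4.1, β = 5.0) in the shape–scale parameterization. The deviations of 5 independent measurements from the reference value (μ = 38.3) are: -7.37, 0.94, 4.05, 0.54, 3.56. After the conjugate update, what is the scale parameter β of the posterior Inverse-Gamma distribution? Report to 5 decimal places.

With known mean μ and an Inverse-Gamma(α, β) prior on σ², the Normal likelihood is conjugate: posterior is Inv-Gamma(α + n/2, β + Σ(xᵢ−μ)²/2).
Σ(xᵢ−μ)² = (-7.37)² + (0.94)² + (4.05)² + (0.54)² + (3.56)² = 84.5682.
Posterior: Inv-Gamma(4.1 + 5/2, 5.0 + 84.5682/2) = Inv-Gamma(6.60, 47.28410).
Posterior β = 47.28410.

47.28410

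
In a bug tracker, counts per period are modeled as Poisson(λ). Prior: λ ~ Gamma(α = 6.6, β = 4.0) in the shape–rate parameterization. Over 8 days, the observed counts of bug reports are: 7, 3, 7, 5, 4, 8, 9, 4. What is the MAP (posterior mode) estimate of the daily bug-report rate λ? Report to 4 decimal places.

4.3833

With a Gamma(shape α, rate β) prior, the Poisson likelihood is conjugate: the posterior is Gamma(α + ΣXᵢ, β + n).
Sum of counts S = 47 over n = 8 days.
Posterior: Gamma(α+S, β+n) = Gamma(6.6+47, 4.0+8) = Gamma(53.6, 12.0).
Mode of Gamma(α,β) for α≥1 is (α−1)/β = 52.6/12.0 = 4.3833.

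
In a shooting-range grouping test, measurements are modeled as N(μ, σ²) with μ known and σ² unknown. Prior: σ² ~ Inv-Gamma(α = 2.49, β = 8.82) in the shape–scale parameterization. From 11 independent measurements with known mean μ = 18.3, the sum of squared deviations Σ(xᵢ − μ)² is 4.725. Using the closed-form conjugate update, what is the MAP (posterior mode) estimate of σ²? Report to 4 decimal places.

1.2439

With known mean μ and an Inverse-Gamma(α, β) prior on σ², the Normal likelihood is conjugate: posterior is Inv-Gamma(α + n/2, β + Σ(xᵢ−μ)²/2).
Posterior: Inv-Gamma(2.49 + 11/2, 8.82 + 4.725/2) = Inv-Gamma(7.99, 11.1825).
Mode = β/(α+1) = 11.1825/8.99 = 1.2439.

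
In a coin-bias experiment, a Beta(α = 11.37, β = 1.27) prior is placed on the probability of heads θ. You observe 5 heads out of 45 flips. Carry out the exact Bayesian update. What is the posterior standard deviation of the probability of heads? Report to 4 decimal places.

The Beta prior is conjugate to a Binomial/Bernoulli likelihood; the update adds successes to α and failures to β.
Posterior: Beta(α+k, β+n−k) = Beta(11.37+5, 1.27+40) = Beta(16.37, 41.27).
Var = αβ/((α+β)²(α+β+1)) = 16.37·41.27/(57.64²·58.64) = 0.00346770; SD = √0.00346770 = 0.0589.

0.0589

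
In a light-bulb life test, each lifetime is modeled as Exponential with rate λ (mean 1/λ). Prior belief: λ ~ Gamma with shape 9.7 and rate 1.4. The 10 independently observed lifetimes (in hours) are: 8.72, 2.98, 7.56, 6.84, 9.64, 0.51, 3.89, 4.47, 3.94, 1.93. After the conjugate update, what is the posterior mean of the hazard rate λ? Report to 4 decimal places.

0.3797

With a Gamma(shape α, rate β) prior on the exponential rate λ, the posterior after n observations with total T = Σxᵢ is Gamma(α+n, β+T).
Sum of observations T = 50.48 hours; n = 10.
Posterior: Gamma(9.7+10, 1.4+50.48) = Gamma(19.7, 51.88).
Posterior mean of λ = α/β = 19.7/51.88 = 0.3797.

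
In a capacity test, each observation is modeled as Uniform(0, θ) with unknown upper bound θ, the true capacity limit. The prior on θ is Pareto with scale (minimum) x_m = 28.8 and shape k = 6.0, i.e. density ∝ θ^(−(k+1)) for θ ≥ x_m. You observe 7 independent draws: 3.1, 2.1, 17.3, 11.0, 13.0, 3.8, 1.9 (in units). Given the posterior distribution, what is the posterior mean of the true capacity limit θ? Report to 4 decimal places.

A Pareto(scale x_m, shape k) prior on the upper bound θ of Uniform(0, θ) is conjugate: posterior is Pareto(max(x_m, max xᵢ), k + n).
Sample maximum = 17.3; prior scale x_m = 28.8 → posterior scale = max = 28.8.
Posterior shape = 6.0 + 7 = 13.0.
E[θ|data] = k·x_m/(k−1) = 13.0·28.8/12.0 = 31.2000.

31.2000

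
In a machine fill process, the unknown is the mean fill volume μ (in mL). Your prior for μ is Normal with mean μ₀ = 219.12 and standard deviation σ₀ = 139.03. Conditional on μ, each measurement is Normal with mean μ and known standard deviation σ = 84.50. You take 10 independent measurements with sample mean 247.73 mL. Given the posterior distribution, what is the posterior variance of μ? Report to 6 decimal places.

For Normal data with known variance σ², a Normal(μ₀, σ₀²) prior on μ is conjugate. Posterior precision = 1/σ₀² + n/σ²; posterior mean is the precision-weighted average of μ₀ and x̄.
σ₀² = 139.03² = 19329.3409, σ² = 84.50² = 7140.25; σ² + n·σ₀² = 7140.25 + 10·19329.3409 = 200433.659.
Posterior precision = 1/σ₀² + n/σ² = 1/19329.3409 + 10/7140.25 = (σ² + n·σ₀²)/(σ₀²σ²) = 200433.659/(19329.3409·7140.25); posterior variance σₙ² = σ₀²σ²/(σ² + n·σ₀²) = 19329.3409·7140.25/200433.659 = 688.588569.

688.588569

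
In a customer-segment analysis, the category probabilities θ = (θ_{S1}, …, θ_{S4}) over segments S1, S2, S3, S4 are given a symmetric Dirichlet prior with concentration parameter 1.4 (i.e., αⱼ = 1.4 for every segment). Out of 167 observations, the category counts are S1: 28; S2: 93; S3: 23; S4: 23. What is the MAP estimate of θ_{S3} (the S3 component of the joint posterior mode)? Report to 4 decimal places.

0.1388

The Dirichlet prior is conjugate to the Multinomial likelihood: each posterior αⱼ = prior αⱼ + observed count nⱼ.
Posterior concentration: (29.4, 94.4, 24.4, 24.4), total = 172.6.
Joint mode component: (α_{S3}−1)/(Σα−K) = 23.4/168.6 = 0.1388.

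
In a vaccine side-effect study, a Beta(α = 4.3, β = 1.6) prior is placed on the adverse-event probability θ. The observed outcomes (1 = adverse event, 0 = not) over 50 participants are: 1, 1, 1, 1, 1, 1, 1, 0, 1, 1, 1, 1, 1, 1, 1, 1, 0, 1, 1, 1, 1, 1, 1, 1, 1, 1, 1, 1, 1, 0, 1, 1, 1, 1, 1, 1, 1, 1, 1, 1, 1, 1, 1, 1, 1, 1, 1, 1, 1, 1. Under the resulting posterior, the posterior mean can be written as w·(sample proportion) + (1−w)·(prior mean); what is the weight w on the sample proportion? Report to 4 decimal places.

The Beta prior is conjugate to a Binomial/Bernoulli likelihood; the update adds successes to α and failures to β.
Posterior mean = (α₀+k)/(α₀+β₀+n) = [n/(α₀+β₀+n)]·(k/n) + [(α₀+β₀)/(α₀+β₀+n)]·α₀/(α₀+β₀), so only n and the prior enter the weight.
The weight on the data is w = n/(α₀+β₀+n) = 50/(4.3+1.6+50) = 50/55.9 = 0.8945.

0.8945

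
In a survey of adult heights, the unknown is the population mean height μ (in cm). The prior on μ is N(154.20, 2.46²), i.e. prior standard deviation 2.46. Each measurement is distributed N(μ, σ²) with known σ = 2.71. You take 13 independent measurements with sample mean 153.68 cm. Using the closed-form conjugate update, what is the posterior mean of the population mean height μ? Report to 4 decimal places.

153.7244

For Normal data with known variance σ², a Normal(μ₀, σ₀²) prior on μ is conjugate. Posterior precision = 1/σ₀² + n/σ²; posterior mean is the precision-weighted average of μ₀ and x̄.
n·x̄ = 13·153.68 = 1997.84.
σ₀² = 2.46² = 6.0516, σ² = 2.71² = 7.3441; σ² + n·σ₀² = 7.3441 + 13·6.0516 = 86.0149.
Posterior mean = (μ₀/σ₀² + n·x̄/σ²)/(1/σ₀² + n/σ²) = (σ²·μ₀ + σ₀²·n·x̄)/(σ² + n·σ₀²) = (7.3441·154.20 + 6.0516·1997.84)/86.0149 = 13222.588764/86.0149 = 153.7244.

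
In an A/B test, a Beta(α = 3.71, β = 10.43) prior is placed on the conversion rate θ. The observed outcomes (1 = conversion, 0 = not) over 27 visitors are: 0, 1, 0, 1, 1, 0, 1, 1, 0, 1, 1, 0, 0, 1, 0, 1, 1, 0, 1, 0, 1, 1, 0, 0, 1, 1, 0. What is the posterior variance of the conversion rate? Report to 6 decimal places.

0.005884

The Beta prior is conjugate to a Binomial/Bernoulli likelihood; the update adds successes to α and failures to β.
Posterior: Beta(α+k, β+n−k) = Beta(3.71+15, 10.43+12) = Beta(18.71, 22.43).
Var = αβ/((α+β)²(α+β+1)) = 18.71·22.43/(41.14²·42.14) = 0.005884.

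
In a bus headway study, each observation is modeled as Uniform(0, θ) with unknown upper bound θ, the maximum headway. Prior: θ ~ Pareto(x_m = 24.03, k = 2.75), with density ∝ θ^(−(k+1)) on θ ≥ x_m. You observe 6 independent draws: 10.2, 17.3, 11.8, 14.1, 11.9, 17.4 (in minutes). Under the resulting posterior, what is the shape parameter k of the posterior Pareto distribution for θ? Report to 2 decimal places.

A Pareto(scale x_m, shape k) prior on the upper bound θ of Uniform(0, θ) is conjugate: posterior is Pareto(max(x_m, max xᵢ), k + n).
Sample maximum = 17.4; prior scale x_m = 24.03 → posterior scale = max = 24.03.
Posterior shape = 2.75 + 6 = 8.75.
Posterior shape k = 8.75.

8.75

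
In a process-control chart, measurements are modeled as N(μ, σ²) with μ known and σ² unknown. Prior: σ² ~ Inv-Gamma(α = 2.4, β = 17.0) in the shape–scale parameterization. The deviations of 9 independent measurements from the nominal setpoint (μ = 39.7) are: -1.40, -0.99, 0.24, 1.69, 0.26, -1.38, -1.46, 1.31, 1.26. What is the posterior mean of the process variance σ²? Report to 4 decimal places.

With known mean μ and an Inverse-Gamma(α, β) prior on σ², the Normal likelihood is conjugate: posterior is Inv-Gamma(α + n/2, β + Σ(xᵢ−μ)²/2).
Σ(xᵢ−μ)² = (-1.40)² + (-0.99)² + (0.24)² + (1.69)² + (0.26)² + (-1.38)² + (-1.46)² + (1.31)² + (1.26)² = 13.2611.
Posterior: Inv-Gamma(2.4 + 9/2, 17.0 + 13.2611/2) = Inv-Gamma(6.90, 23.63055).
E[σ²|data] = β/(α−1) = 23.63055/5.90 = 4.0052.

4.0052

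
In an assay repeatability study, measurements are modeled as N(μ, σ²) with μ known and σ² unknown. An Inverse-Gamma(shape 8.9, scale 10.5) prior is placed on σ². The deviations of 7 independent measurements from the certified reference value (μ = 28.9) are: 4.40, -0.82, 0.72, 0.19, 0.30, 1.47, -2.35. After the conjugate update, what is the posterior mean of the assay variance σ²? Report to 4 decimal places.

With known mean μ and an Inverse-Gamma(α, β) prior on σ², the Normal likelihood is conjugate: posterior is Inv-Gamma(α + n/2, β + Σ(xᵢ−μ)²/2).
Σ(xᵢ−μ)² = (4.40)² + (-0.82)² + (0.72)² + (0.19)² + (0.30)² + (1.47)² + (-2.35)² = 28.3603.
Posterior: Inv-Gamma(8.9 + 7/2, 10.5 + 28.3603/2) = Inv-Gamma(12.40, 24.68015).
E[σ²|data] = β/(α−1) = 24.68015/11.40 = 2.1649.

2.1649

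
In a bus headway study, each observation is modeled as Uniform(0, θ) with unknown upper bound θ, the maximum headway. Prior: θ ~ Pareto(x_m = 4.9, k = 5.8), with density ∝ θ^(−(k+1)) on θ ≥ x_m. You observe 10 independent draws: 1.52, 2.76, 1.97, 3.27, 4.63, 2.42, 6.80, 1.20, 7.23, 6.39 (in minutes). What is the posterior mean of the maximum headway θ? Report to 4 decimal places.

A Pareto(scale x_m, shape k) prior on the upper bound θ of Uniform(0, θ) is conjugate: posterior is Pareto(max(x_m, max xᵢ), k + n).
Sample maximum = 7.23; prior scale x_m = 4.9 → posterior scale = max = 7.23.
Posterior shape = 5.8 + 10 = 15.8.
E[θ|data] = k·x_m/(k−1) = 15.8·7.23/14.8 = 7.7185.

7.7185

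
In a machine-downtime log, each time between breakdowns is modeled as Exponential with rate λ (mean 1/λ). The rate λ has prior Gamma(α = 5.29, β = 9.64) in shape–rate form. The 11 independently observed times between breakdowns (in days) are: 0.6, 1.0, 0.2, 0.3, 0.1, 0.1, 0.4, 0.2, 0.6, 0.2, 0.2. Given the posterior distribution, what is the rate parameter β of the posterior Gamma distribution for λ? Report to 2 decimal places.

With a Gamma(shape α, rate β) prior on the exponential rate λ, the posterior after n observations with total T = Σxᵢ is Gamma(α+n, β+T).
Sum of observations T = 3.9 days; n = 11.
Posterior: Gamma(5.29+11, 9.64+3.9) = Gamma(16.29, 13.54).
Posterior β = 13.54.

13.54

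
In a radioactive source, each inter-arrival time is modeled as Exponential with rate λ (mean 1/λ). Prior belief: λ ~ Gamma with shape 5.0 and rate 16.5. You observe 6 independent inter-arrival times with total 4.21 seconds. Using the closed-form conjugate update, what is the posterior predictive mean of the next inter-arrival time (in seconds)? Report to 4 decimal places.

With a Gamma(shape α, rate β) prior on the exponential rate λ, the posterior after n observations with total T = Σxᵢ is Gamma(α+n, β+T).
Posterior: Gamma(5.0+6, 16.5+4.21) = Gamma(11.0, 20.71).
The predictive distribution for the next observation is Lomax; its mean is β/(α−1) = 20.71/10.0 = 2.0710.

2.0710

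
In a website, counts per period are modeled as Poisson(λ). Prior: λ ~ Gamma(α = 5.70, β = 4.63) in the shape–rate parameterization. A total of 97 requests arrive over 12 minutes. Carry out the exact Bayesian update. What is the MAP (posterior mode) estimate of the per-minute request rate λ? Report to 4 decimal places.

6.1155

With a Gamma(shape α, rate β) prior, the Poisson likelihood is conjugate: the posterior is Gamma(α + ΣXᵢ, β + n).
Posterior: Gamma(α+S, β+n) = Gamma(5.70+97, 4.63+12) = Gamma(102.70, 16.63).
Mode of Gamma(α,β) for α≥1 is (α−1)/β = 101.70/16.63 = 6.1155.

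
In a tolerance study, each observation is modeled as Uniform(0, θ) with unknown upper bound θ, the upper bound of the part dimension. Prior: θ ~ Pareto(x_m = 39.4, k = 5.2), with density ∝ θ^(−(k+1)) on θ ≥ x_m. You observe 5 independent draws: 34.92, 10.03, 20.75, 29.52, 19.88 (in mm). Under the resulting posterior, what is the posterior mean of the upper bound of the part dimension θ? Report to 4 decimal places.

A Pareto(scale x_m, shape k) prior on the upper bound θ of Uniform(0, θ) is conjugate: posterior is Pareto(max(x_m, max xᵢ), k + n).
Sample maximum = 34.92; prior scale x_m = 39.4 → posterior scale = max = 39.40.
Posterior shape = 5.2 + 5 = 10.2.
E[θ|data] = k·x_m/(k−1) = 10.2·39.40/9.2 = 43.6826.

43.6826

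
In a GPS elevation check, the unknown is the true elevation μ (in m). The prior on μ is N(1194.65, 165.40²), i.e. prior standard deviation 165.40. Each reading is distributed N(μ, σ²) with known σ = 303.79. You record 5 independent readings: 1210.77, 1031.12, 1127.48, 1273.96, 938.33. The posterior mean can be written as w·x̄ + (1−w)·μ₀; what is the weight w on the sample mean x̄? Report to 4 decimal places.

0.5971

For Normal data with known variance σ², a Normal(μ₀, σ₀²) prior on μ is conjugate. Posterior precision = 1/σ₀² + n/σ²; posterior mean is the precision-weighted average of μ₀ and x̄.
σ₀² = 165.40² = 27357.16, σ² = 303.79² = 92288.3641. Prior precision 1/σ₀² = 1/27357.16; data precision n/σ² = 5/92288.3641.
w = (n/σ²)/(1/σ₀² + n/σ²) = n·σ₀²/(σ² + n·σ₀²) = 5·27357.16/(92288.3641 + 5·27357.16) = 136785.8/229074.1641 = 0.5971.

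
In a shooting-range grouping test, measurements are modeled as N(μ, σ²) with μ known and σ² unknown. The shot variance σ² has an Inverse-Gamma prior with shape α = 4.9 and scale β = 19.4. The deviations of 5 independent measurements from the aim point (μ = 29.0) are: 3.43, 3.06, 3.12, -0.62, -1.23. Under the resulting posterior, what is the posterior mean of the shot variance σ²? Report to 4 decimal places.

5.5906

With known mean μ and an Inverse-Gamma(α, β) prior on σ², the Normal likelihood is conjugate: posterior is Inv-Gamma(α + n/2, β + Σ(xᵢ−μ)²/2).
Σ(xᵢ−μ)² = (3.43)² + (3.06)² + (3.12)² + (-0.62)² + (-1.23)² = 32.7602.
Posterior: Inv-Gamma(4.9 + 5/2, 19.4 + 32.7602/2) = Inv-Gamma(7.40, 35.78010).
E[σ²|data] = β/(α−1) = 35.78010/6.40 = 5.5906.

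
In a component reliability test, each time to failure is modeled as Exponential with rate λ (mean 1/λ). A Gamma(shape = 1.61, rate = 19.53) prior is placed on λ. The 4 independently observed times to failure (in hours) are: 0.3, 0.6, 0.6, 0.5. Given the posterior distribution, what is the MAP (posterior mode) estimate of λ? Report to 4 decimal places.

With a Gamma(shape α, rate β) prior on the exponential rate λ, the posterior after n observations with total T = Σxᵢ is Gamma(α+n, β+T).
Sum of observations T = 2.0 hours; n = 4.
Posterior: Gamma(1.61+4, 19.53+2.0) = Gamma(5.61, 21.53).
Mode = (α−1)/β = 0.2141.

0.2141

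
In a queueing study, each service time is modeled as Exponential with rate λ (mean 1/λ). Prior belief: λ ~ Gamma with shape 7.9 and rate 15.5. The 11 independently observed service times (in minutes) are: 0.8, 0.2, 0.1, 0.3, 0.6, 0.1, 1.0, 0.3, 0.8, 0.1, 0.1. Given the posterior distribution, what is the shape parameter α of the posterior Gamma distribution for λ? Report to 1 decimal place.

With a Gamma(shape α, rate β) prior on the exponential rate λ, the posterior after n observations with total T = Σxᵢ is Gamma(α+n, β+T).
Sum of observations T = 4.4 minutes; n = 11.
Posterior: Gamma(7.9+11, 15.5+4.4) = Gamma(18.9, 19.9).
Posterior α = 18.9.

18.9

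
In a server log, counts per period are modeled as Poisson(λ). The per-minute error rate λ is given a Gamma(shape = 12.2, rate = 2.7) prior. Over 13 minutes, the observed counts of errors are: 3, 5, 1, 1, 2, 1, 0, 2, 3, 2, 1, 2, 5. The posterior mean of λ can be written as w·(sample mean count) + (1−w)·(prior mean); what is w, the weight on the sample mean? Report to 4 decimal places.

0.8280

With a Gamma(shape α, rate β) prior, the Poisson likelihood is conjugate: the posterior is Gamma(α + ΣXᵢ, β + n).
Posterior mean = (α₀+S)/(β₀+n) = [n/(β₀+n)]·(S/n) + [β₀/(β₀+n)]·(α₀/β₀), so only n and β₀ enter the weight.
Weight on data w = n/(β₀+n) = 13/(2.7+13) = 13/15.7 = 0.8280.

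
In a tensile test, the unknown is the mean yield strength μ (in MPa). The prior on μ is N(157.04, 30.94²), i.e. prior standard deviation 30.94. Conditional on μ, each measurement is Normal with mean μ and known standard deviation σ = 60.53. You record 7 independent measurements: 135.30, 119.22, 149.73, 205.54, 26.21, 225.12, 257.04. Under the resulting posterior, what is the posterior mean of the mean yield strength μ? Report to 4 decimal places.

158.7837

For Normal data with known variance σ², a Normal(μ₀, σ₀²) prior on μ is conjugate. Posterior precision = 1/σ₀² + n/σ²; posterior mean is the precision-weighted average of μ₀ and x̄.
Σxᵢ = 135.30 + 119.22 + 149.73 + 205.54 + 26.21 + 225.12 + 257.04 = 1118.16, so n·x̄ = 1118.16.
σ₀² = 30.94² = 957.2836, σ² = 60.53² = 3663.8809; σ² + n·σ₀² = 3663.8809 + 7·957.2836 = 10364.8661.
Posterior mean = (μ₀/σ₀² + n·x̄/σ²)/(1/σ₀² + n/σ²) = (σ²·μ₀ + σ₀²·n·x̄)/(σ² + n·σ₀²) = (3663.8809·157.04 + 957.2836·1118.16)/10364.8661 = 1645772.086712/10364.8661 = 158.7837.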